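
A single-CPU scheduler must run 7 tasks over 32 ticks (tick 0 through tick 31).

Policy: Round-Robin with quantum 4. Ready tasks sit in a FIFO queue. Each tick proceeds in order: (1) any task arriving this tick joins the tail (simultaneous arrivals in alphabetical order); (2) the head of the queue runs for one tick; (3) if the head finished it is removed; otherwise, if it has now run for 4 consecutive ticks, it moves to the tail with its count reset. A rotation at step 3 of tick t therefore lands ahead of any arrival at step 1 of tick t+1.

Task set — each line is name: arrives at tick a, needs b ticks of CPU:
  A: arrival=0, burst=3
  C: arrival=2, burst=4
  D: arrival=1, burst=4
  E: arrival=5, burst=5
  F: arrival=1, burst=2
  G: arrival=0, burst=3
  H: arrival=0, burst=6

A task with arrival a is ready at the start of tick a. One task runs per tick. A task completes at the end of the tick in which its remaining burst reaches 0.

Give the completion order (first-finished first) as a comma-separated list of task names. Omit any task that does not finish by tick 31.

completion order = A, G, D, F, C, H, E

t=0: queue=[A,G,H] q_used=0 → run A
t=1: queue=[A,G,H,D,F] q_used=1 → run A
t=2: queue=[A,G,H,D,F,C] q_used=2 → run A
t=3: queue=[G,H,D,F,C] q_used=0 → run G
t=4: queue=[G,H,D,F,C] q_used=1 → run G
t=5: queue=[G,H,D,F,C,E] q_used=2 → run G
t=6: queue=[H,D,F,C,E] q_used=0 → run H
t=7: queue=[H,D,F,C,E] q_used=1 → run H
t=8: queue=[H,D,F,C,E] q_used=2 → run H
t=9: queue=[H,D,F,C,E] q_used=3 → run H
t=10: queue=[D,F,C,E,H] q_used=0 → run D
t=11: queue=[D,F,C,E,H] q_used=1 → run D
t=12: queue=[D,F,C,E,H] q_used=2 → run D
t=13: queue=[D,F,C,E,H] q_used=3 → run D
t=14: queue=[F,C,E,H] q_used=0 → run F
t=15: queue=[F,C,E,H] q_used=1 → run F
t=16: queue=[C,E,H] q_used=0 → run C
t=17: queue=[C,E,H] q_used=1 → run C
t=18: queue=[C,E,H] q_used=2 → run C
t=19: queue=[C,E,H] q_used=3 → run C
t=20: queue=[E,H] q_used=0 → run E
t=21: queue=[E,H] q_used=1 → run E
t=22: queue=[E,H] q_used=2 → run E
t=23: queue=[E,H] q_used=3 → run E
t=24: queue=[H,E] q_used=0 → run H
t=25: queue=[H,E] q_used=1 → run H
t=26: queue=[E] q_used=0 → run E
t=27: (idle)
t=28: (idle)
t=29: (idle)
t=30: (idle)
t=31: (idle)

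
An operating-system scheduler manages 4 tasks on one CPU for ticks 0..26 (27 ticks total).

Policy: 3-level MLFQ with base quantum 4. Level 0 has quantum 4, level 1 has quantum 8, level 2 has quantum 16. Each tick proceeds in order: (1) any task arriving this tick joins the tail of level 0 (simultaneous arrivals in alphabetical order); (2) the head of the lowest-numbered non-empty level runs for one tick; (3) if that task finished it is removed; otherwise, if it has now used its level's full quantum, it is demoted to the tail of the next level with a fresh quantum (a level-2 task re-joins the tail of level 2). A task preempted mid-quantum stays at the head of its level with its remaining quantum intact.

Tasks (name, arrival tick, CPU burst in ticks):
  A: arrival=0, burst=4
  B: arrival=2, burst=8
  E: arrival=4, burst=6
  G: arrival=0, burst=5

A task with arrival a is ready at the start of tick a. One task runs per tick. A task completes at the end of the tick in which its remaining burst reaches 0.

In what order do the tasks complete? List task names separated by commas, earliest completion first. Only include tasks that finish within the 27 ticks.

t=0: L0/L1/L2 = AG/-/- → run A
t=1: L0/L1/L2 = AG/-/- → run A
t=2: L0/L1/L2 = AGB/-/- → run A
t=3: L0/L1/L2 = AGB/-/- → run A
t=4: L0/L1/L2 = GBE/-/- → run G
t=5: L0/L1/L2 = GBE/-/- → run G
t=6: L0/L1/L2 = GBE/-/- → run G
t=7: L0/L1/L2 = GBE/-/- → run G
t=8: L0/L1/L2 = BE/G/- → run B
t=9: L0/L1/L2 = BE/G/- → run B
t=10: L0/L1/L2 = BE/G/- → run B
t=11: L0/L1/L2 = BE/G/- → run B
t=12: L0/L1/L2 = E/GB/- → run E
t=13: L0/L1/L2 = E/GB/- → run E
t=14: L0/L1/L2 = E/GB/- → run E
t=15: L0/L1/L2 = E/GB/- → run E
t=16: L0/L1/L2 = -/GBE/- → run G
t=17: L0/L1/L2 = -/BE/- → run B
t=18: L0/L1/L2 = -/BE/- → run B
t=19: L0/L1/L2 = -/BE/- → run B
t=20: L0/L1/L2 = -/BE/- → run B
t=21: L0/L1/L2 = -/E/- → run E
t=22: L0/L1/L2 = -/E/- → run E
t=23: (idle)
t=24: (idle)
t=25: (idle)
t=26: (idle)

completion order = A, G, B, E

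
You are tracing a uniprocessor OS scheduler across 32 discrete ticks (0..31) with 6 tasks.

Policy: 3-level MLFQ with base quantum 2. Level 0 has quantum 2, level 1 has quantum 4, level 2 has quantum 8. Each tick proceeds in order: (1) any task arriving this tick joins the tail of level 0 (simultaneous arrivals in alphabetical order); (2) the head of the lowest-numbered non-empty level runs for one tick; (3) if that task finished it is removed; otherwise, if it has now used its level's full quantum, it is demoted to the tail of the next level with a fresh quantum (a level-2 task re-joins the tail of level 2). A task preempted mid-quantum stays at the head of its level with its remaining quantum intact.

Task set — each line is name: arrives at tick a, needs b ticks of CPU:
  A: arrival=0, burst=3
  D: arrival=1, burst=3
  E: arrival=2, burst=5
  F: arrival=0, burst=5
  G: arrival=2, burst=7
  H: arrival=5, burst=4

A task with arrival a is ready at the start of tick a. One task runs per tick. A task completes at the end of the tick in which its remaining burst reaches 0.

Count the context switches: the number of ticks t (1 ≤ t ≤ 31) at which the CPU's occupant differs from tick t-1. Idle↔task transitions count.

context switches = 13

t=0: L0/L1/L2 = AF/-/- → run A
t=1: L0/L1/L2 = AFD/-/- → run A
t=2: L0/L1/L2 = FDEG/A/- → run F
t=3: L0/L1/L2 = FDEG/A/- → run F
t=4: L0/L1/L2 = DEG/AF/- → run D
t=5: L0/L1/L2 = DEGH/AF/- → run D
t=6: L0/L1/L2 = EGH/AFD/- → run E
t=7: L0/L1/L2 = EGH/AFD/- → run E
t=8: L0/L1/L2 = GH/AFDE/- → run G
t=9: L0/L1/L2 = GH/AFDE/- → run G
t=10: L0/L1/L2 = H/AFDEG/- → run H
t=11: L0/L1/L2 = H/AFDEG/- → run H
t=12: L0/L1/L2 = -/AFDEGH/- → run A
t=13: L0/L1/L2 = -/FDEGH/- → run F
t=14: L0/L1/L2 = -/FDEGH/- → run F
t=15: L0/L1/L2 = -/FDEGH/- → run F
t=16: L0/L1/L2 = -/DEGH/- → run D
t=17: L0/L1/L2 = -/EGH/- → run E
t=18: L0/L1/L2 = -/EGH/- → run E
t=19: L0/L1/L2 = -/EGH/- → run E
t=20: L0/L1/L2 = -/GH/- → run G
t=21: L0/L1/L2 = -/GH/- → run G
t=22: L0/L1/L2 = -/GH/- → run G
t=23: L0/L1/L2 = -/GH/- → run G
t=24: L0/L1/L2 = -/H/G → run H
t=25: L0/L1/L2 = -/H/G → run H
t=26: L0/L1/L2 = -/-/G → run G
t=27: (idle)
t=28: (idle)
t=29: (idle)
t=30: (idle)
t=31: (idle)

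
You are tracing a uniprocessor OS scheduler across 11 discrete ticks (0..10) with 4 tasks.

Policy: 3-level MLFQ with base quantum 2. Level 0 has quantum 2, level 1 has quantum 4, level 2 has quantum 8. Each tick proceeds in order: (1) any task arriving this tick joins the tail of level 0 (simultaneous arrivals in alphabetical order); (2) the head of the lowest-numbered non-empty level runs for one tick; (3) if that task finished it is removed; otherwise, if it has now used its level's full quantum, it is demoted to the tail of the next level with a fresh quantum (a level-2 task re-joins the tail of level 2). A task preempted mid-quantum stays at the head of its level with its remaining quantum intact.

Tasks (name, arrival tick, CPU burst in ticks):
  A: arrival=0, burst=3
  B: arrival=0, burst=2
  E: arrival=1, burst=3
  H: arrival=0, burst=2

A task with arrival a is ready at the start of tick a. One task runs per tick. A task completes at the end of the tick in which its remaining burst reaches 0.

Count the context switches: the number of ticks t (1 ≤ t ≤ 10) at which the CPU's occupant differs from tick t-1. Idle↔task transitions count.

context switches = 6

t=0: L0/L1/L2 = ABH/-/- → run A
t=1: L0/L1/L2 = ABHE/-/- → run A
t=2: L0/L1/L2 = BHE/A/- → run B
t=3: L0/L1/L2 = BHE/A/- → run B
t=4: L0/L1/L2 = HE/A/- → run H
t=5: L0/L1/L2 = HE/A/- → run H
t=6: L0/L1/L2 = E/A/- → run E
t=7: L0/L1/L2 = E/A/- → run E
t=8: L0/L1/L2 = -/AE/- → run A
t=9: L0/L1/L2 = -/E/- → run E
t=10: (idle)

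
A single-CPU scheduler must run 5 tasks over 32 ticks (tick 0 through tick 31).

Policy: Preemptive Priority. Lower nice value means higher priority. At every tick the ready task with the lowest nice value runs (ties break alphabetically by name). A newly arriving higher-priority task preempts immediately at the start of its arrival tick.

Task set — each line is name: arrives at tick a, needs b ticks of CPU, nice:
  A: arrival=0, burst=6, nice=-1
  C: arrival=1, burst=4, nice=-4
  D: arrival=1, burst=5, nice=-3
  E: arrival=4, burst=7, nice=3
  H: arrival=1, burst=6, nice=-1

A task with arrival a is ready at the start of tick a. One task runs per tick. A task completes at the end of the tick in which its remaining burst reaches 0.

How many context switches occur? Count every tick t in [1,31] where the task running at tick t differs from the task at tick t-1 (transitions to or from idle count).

context switches = 6

t=0: ready={A} → run A
t=1: ready={A,C,D,H} → run C
t=2: ready={A,C,D,H} → run C
t=3: ready={A,C,D,H} → run C
t=4: ready={A,C,D,E,H} → run C
t=5: ready={A,D,E,H} → run D
t=6: ready={A,D,E,H} → run D
t=7: ready={A,D,E,H} → run D
t=8: ready={A,D,E,H} → run D
t=9: ready={A,D,E,H} → run D
t=10: ready={A,E,H} → run A
t=11: ready={A,E,H} → run A
t=12: ready={A,E,H} → run A
t=13: ready={A,E,H} → run A
t=14: ready={A,E,H} → run A
t=15: ready={E,H} → run H
t=16: ready={E,H} → run H
t=17: ready={E,H} → run H
t=18: ready={E,H} → run H
t=19: ready={E,H} → run H
t=20: ready={E,H} → run H
t=21: ready={E} → run E
t=22: ready={E} → run E
t=23: ready={E} → run E
t=24: ready={E} → run E
t=25: ready={E} → run E
t=26: ready={E} → run E
t=27: ready={E} → run E
t=28: (idle)
t=29: (idle)
t=30: (idle)
t=31: (idle)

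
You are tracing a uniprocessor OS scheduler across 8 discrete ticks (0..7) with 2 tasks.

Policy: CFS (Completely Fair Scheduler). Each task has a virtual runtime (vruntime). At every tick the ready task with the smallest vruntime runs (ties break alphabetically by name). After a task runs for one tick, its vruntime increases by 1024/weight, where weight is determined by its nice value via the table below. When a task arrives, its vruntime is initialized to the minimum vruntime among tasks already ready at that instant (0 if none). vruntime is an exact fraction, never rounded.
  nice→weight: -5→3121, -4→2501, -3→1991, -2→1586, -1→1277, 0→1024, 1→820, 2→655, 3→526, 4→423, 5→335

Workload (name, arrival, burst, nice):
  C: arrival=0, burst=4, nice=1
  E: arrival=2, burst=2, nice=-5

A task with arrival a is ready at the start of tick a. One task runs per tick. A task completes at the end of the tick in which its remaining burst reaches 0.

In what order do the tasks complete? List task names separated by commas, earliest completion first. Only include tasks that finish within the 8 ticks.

completion order = E, C

t=0: vr[C=0] → run C
t=1: vr[C=256/205] → run C
t=2: vr[C=512/205 E=512/205] → run C
t=3: vr[C=768/205 E=512/205] → run E
t=4: vr[C=768/205 E=1807872/639805] → run E
t=5: vr[C=768/205] → run C
t=6: (idle)
t=7: (idle)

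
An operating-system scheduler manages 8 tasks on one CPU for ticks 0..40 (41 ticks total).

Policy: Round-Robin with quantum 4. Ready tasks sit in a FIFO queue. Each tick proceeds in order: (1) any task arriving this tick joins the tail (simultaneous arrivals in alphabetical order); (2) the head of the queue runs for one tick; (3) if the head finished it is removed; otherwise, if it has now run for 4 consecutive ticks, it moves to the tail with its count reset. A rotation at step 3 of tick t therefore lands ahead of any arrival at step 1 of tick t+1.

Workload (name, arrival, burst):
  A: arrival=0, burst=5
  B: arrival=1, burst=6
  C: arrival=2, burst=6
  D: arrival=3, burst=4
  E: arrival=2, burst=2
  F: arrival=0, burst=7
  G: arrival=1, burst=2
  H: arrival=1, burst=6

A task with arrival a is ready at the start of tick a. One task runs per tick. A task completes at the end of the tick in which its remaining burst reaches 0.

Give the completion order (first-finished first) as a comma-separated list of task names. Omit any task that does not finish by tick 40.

completion order = G, E, D, A, F, B, H, C

t=0: queue=[A,F] q_used=0 → run A
t=1: queue=[A,F,B,G,H] q_used=1 → run A
t=2: queue=[A,F,B,G,H,C,E] q_used=2 → run A
t=3: queue=[A,F,B,G,H,C,E,D] q_used=3 → run A
t=4: queue=[F,B,G,H,C,E,D,A] q_used=0 → run F
t=5: queue=[F,B,G,H,C,E,D,A] q_used=1 → run F
t=6: queue=[F,B,G,H,C,E,D,A] q_used=2 → run F
t=7: queue=[F,B,G,H,C,E,D,A] q_used=3 → run F
t=8: queue=[B,G,H,C,E,D,A,F] q_used=0 → run B
t=9: queue=[B,G,H,C,E,D,A,F] q_used=1 → run B
t=10: queue=[B,G,H,C,E,D,A,F] q_used=2 → run B
t=11: queue=[B,G,H,C,E,D,A,F] q_used=3 → run B
t=12: queue=[G,H,C,E,D,A,F,B] q_used=0 → run G
t=13: queue=[G,H,C,E,D,A,F,B] q_used=1 → run G
t=14: queue=[H,C,E,D,A,F,B] q_used=0 → run H
t=15: queue=[H,C,E,D,A,F,B] q_used=1 → run H
t=16: queue=[H,C,E,D,A,F,B] q_used=2 → run H
t=17: queue=[H,C,E,D,A,F,B] q_used=3 → run H
t=18: queue=[C,E,D,A,F,B,H] q_used=0 → run C
t=19: queue=[C,E,D,A,F,B,H] q_used=1 → run C
t=20: queue=[C,E,D,A,F,B,H] q_used=2 → run C
t=21: queue=[C,E,D,A,F,B,H] q_used=3 → run C
t=22: queue=[E,D,A,F,B,H,C] q_used=0 → run E
t=23: queue=[E,D,A,F,B,H,C] q_used=1 → run E
t=24: queue=[D,A,F,B,H,C] q_used=0 → run D
t=25: queue=[D,A,F,B,H,C] q_used=1 → run D
t=26: queue=[D,A,F,B,H,C] q_used=2 → run D
t=27: queue=[D,A,F,B,H,C] q_used=3 → run D
t=28: queue=[A,F,B,H,C] q_used=0 → run A
t=29: queue=[F,B,H,C] q_used=0 → run F
t=30: queue=[F,B,H,C] q_used=1 → run F
t=31: queue=[F,B,H,C] q_used=2 → run F
t=32: queue=[B,H,C] q_used=0 → run B
t=33: queue=[B,H,C] q_used=1 → run B
t=34: queue=[H,C] q_used=0 → run H
t=35: queue=[H,C] q_used=1 → run H
t=36: queue=[C] q_used=0 → run C
t=37: queue=[C] q_used=1 → run C
t=38: (idle)
t=39: (idle)
t=40: (idle)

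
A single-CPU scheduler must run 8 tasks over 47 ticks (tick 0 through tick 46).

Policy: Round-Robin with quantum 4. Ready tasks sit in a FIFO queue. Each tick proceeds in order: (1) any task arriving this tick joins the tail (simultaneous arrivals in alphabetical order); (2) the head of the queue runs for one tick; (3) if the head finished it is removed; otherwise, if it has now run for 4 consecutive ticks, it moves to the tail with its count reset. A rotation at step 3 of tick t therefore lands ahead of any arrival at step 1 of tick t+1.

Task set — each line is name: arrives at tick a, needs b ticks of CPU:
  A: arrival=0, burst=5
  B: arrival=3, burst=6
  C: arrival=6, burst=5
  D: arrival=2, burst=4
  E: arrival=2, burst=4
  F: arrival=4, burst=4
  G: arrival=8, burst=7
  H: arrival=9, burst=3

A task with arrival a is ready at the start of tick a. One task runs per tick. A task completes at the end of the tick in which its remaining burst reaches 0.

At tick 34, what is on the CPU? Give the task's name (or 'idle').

running at tick 34 = C

t=0: queue=[A] q_used=0 → run A
t=1: queue=[A] q_used=1 → run A
t=2: queue=[A,D,E] q_used=2 → run A
t=3: queue=[A,D,E,B] q_used=3 → run A
t=4: queue=[D,E,B,A,F] q_used=0 → run D
t=5: queue=[D,E,B,A,F] q_used=1 → run D
t=6: queue=[D,E,B,A,F,C] q_used=2 → run D
t=7: queue=[D,E,B,A,F,C] q_used=3 → run D
t=8: queue=[E,B,A,F,C,G] q_used=0 → run E
t=9: queue=[E,B,A,F,C,G,H] q_used=1 → run E
t=10: queue=[E,B,A,F,C,G,H] q_used=2 → run E
t=11: queue=[E,B,A,F,C,G,H] q_used=3 → run E
t=12: queue=[B,A,F,C,G,H] q_used=0 → run B
t=13: queue=[B,A,F,C,G,H] q_used=1 → run B
t=14: queue=[B,A,F,C,G,H] q_used=2 → run B
t=15: queue=[B,A,F,C,G,H] q_used=3 → run B
t=16: queue=[A,F,C,G,H,B] q_used=0 → run A
t=17: queue=[F,C,G,H,B] q_used=0 → run F
t=18: queue=[F,C,G,H,B] q_used=1 → run F
t=19: queue=[F,C,G,H,B] q_used=2 → run F
t=20: queue=[F,C,G,H,B] q_used=3 → run F
t=21: queue=[C,G,H,B] q_used=0 → run C
t=22: queue=[C,G,H,B] q_used=1 → run C
t=23: queue=[C,G,H,B] q_used=2 → run C
t=24: queue=[C,G,H,B] q_used=3 → run C
t=25: queue=[G,H,B,C] q_used=0 → run G
t=26: queue=[G,H,B,C] q_used=1 → run G
t=27: queue=[G,H,B,C] q_used=2 → run G
t=28: queue=[G,H,B,C] q_used=3 → run G
t=29: queue=[H,B,C,G] q_used=0 → run H
t=30: queue=[H,B,C,G] q_used=1 → run H
t=31: queue=[H,B,C,G] q_used=2 → run H
t=32: queue=[B,C,G] q_used=0 → run B
t=33: queue=[B,C,G] q_used=1 → run B
t=34: queue=[C,G] q_used=0 → run C
t=35: queue=[G] q_used=0 → run G
t=36: queue=[G] q_used=1 → run G
t=37: queue=[G] q_used=2 → run G
t=38: (idle)
t=39: (idle)
t=40: (idle)
t=41: (idle)
t=42: (idle)
t=43: (idle)
t=44: (idle)
t=45: (idle)
t=46: (idle)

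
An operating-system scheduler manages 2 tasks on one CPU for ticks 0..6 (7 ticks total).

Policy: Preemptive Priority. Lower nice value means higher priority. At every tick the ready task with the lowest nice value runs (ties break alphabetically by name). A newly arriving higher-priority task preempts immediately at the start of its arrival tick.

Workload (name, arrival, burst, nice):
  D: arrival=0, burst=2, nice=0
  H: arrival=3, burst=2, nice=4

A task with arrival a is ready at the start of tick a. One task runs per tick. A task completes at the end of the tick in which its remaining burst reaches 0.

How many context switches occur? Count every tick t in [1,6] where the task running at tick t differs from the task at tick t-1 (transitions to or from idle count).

context switches = 3

t=0: ready={D} → run D
t=1: ready={D} → run D
t=2: (idle)
t=3: ready={H} → run H
t=4: ready={H} → run H
t=5: (idle)
t=6: (idle)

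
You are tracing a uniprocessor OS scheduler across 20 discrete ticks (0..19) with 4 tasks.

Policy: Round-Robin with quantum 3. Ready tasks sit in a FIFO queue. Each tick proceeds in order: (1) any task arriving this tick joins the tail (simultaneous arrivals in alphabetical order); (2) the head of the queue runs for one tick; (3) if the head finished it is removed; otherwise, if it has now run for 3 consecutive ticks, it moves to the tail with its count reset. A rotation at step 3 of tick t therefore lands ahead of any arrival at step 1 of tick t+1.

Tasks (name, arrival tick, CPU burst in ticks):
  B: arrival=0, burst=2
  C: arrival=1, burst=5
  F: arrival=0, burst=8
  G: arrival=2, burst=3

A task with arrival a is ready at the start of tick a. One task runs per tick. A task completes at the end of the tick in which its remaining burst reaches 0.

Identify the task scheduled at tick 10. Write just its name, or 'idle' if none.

t=0: queue=[B,F] q_used=0 → run B
t=1: queue=[B,F,C] q_used=1 → run B
t=2: queue=[F,C,G] q_used=0 → run F
t=3: queue=[F,C,G] q_used=1 → run F
t=4: queue=[F,C,G] q_used=2 → run F
t=5: queue=[C,G,F] q_used=0 → run C
t=6: queue=[C,G,F] q_used=1 → run C
t=7: queue=[C,G,F] q_used=2 → run C
t=8: queue=[G,F,C] q_used=0 → run G
t=9: queue=[G,F,C] q_used=1 → run G
t=10: queue=[G,F,C] q_used=2 → run G
t=11: queue=[F,C] q_used=0 → run F
t=12: queue=[F,C] q_used=1 → run F
t=13: queue=[F,C] q_used=2 → run F
t=14: queue=[C,F] q_used=0 → run C
t=15: queue=[C,F] q_used=1 → run C
t=16: queue=[F] q_used=0 → run F
t=17: queue=[F] q_used=1 → run F
t=18: (idle)
t=19: (idle)

running at tick 10 = G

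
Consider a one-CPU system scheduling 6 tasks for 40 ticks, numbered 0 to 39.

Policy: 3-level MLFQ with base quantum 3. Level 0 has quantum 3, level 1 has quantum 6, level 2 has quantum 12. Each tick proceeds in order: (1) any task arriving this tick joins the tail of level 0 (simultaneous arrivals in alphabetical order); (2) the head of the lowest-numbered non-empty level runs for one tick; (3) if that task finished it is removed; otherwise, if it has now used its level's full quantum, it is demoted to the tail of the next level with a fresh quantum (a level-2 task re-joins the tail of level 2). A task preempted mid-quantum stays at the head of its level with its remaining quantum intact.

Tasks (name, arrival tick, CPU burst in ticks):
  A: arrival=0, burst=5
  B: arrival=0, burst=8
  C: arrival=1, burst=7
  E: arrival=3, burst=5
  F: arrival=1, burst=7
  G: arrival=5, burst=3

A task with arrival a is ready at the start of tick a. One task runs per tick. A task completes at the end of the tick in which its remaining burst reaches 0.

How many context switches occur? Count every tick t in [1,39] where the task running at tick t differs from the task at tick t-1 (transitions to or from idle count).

context switches = 11

t=0: L0/L1/L2 = AB/-/- → run A
t=1: L0/L1/L2 = ABCF/-/- → run A
t=2: L0/L1/L2 = ABCF/-/- → run A
t=3: L0/L1/L2 = BCFE/A/- → run B
t=4: L0/L1/L2 = BCFE/A/- → run B
t=5: L0/L1/L2 = BCFEG/A/- → run B
t=6: L0/L1/L2 = CFEG/AB/- → run C
t=7: L0/L1/L2 = CFEG/AB/- → run C
t=8: L0/L1/L2 = CFEG/AB/- → run C
t=9: L0/L1/L2 = FEG/ABC/- → run F
t=10: L0/L1/L2 = FEG/ABC/- → run F
t=11: L0/L1/L2 = FEG/ABC/- → run F
t=12: L0/L1/L2 = EG/ABCF/- → run E
t=13: L0/L1/L2 = EG/ABCF/- → run E
t=14: L0/L1/L2 = EG/ABCF/- → run E
t=15: L0/L1/L2 = G/ABCFE/- → run G
t=16: L0/L1/L2 = G/ABCFE/- → run G
t=17: L0/L1/L2 = G/ABCFE/- → run G
t=18: L0/L1/L2 = -/ABCFE/- → run A
t=19: L0/L1/L2 = -/ABCFE/- → run A
t=20: L0/L1/L2 = -/BCFE/- → run B
t=21: L0/L1/L2 = -/BCFE/- → run B
t=22: L0/L1/L2 = -/BCFE/- → run B
t=23: L0/L1/L2 = -/BCFE/- → run B
t=24: L0/L1/L2 = -/BCFE/- → run B
t=25: L0/L1/L2 = -/CFE/- → run C
t=26: L0/L1/L2 = -/CFE/- → run C
t=27: L0/L1/L2 = -/CFE/- → run C
t=28: L0/L1/L2 = -/CFE/- → run C
t=29: L0/L1/L2 = -/FE/- → run F
t=30: L0/L1/L2 = -/FE/- → run F
t=31: L0/L1/L2 = -/FE/- → run F
t=32: L0/L1/L2 = -/FE/- → run F
t=33: L0/L1/L2 = -/E/- → run E
t=34: L0/L1/L2 = -/E/- → run E
t=35: (idle)
t=36: (idle)
t=37: (idle)
t=38: (idle)
t=39: (idle)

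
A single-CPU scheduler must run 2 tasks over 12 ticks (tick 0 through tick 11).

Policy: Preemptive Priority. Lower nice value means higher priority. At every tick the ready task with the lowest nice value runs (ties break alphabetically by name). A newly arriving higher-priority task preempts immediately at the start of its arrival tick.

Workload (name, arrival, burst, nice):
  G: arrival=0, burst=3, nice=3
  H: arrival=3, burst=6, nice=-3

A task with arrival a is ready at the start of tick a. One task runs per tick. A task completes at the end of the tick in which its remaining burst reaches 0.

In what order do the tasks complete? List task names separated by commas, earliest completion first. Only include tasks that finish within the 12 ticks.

t=0: ready={G} → run G
t=1: ready={G} → run G
t=2: ready={G} → run G
t=3: ready={H} → run H
t=4: ready={H} → run H
t=5: ready={H} → run H
t=6: ready={H} → run H
t=7: ready={H} → run H
t=8: ready={H} → run H
t=9: (idle)
t=10: (idle)
t=11: (idle)

completion order = G, H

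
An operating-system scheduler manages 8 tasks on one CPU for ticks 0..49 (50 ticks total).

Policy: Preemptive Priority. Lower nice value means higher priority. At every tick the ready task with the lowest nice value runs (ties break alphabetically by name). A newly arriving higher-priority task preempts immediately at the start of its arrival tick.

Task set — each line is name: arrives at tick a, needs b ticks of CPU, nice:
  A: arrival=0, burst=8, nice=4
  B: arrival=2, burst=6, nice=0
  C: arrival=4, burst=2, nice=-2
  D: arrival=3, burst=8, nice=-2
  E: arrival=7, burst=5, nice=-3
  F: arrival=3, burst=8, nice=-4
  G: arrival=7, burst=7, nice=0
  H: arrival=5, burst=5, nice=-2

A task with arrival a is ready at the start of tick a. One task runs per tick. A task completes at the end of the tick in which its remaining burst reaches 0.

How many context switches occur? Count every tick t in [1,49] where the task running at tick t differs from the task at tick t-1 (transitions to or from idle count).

t=0: ready={A} → run A
t=1: ready={A} → run A
t=2: ready={A,B} → run B
t=3: ready={A,B,D,F} → run F
t=4: ready={A,B,C,D,F} → run F
t=5: ready={A,B,C,D,F,H} → run F
t=6: ready={A,B,C,D,F,H} → run F
t=7: ready={A,B,C,D,E,F,G,H} → run F
t=8: ready={A,B,C,D,E,F,G,H} → run F
t=9: ready={A,B,C,D,E,F,G,H} → run F
t=10: ready={A,B,C,D,E,F,G,H} → run F
t=11: ready={A,B,C,D,E,G,H} → run E
t=12: ready={A,B,C,D,E,G,H} → run E
t=13: ready={A,B,C,D,E,G,H} → run E
t=14: ready={A,B,C,D,E,G,H} → run E
t=15: ready={A,B,C,D,E,G,H} → run E
t=16: ready={A,B,C,D,G,H} → run C
t=17: ready={A,B,C,D,G,H} → run C
t=18: ready={A,B,D,G,H} → run D
t=19: ready={A,B,D,G,H} → run D
t=20: ready={A,B,D,G,H} → run D
t=21: ready={A,B,D,G,H} → run D
t=22: ready={A,B,D,G,H} → run D
t=23: ready={A,B,D,G,H} → run D
t=24: ready={A,B,D,G,H} → run D
t=25: ready={A,B,D,G,H} → run D
t=26: ready={A,B,G,H} → run H
t=27: ready={A,B,G,H} → run H
t=28: ready={A,B,G,H} → run H
t=29: ready={A,B,G,H} → run H
t=30: ready={A,B,G,H} → run H
t=31: ready={A,B,G} → run B
t=32: ready={A,B,G} → run B
t=33: ready={A,B,G} → run B
t=34: ready={A,B,G} → run B
t=35: ready={A,B,G} → run B
t=36: ready={A,G} → run G
t=37: ready={A,G} → run G
t=38: ready={A,G} → run G
t=39: ready={A,G} → run G
t=40: ready={A,G} → run G
t=41: ready={A,G} → run G
t=42: ready={A,G} → run G
t=43: ready={A} → run A
t=44: ready={A} → run A
t=45: ready={A} → run A
t=46: ready={A} → run A
t=47: ready={A} → run A
t=48: ready={A} → run A
t=49: (idle)

context switches = 10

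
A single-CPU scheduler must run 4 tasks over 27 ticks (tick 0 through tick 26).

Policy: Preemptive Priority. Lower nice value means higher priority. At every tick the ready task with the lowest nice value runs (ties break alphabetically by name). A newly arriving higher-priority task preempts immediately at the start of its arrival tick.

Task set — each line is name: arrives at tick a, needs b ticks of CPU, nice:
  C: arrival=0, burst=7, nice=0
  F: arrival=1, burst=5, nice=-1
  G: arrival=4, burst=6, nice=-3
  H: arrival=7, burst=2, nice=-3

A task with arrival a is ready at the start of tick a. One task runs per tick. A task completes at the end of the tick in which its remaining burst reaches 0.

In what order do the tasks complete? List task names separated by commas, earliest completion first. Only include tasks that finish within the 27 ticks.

t=0: ready={C} → run C
t=1: ready={C,F} → run F
t=2: ready={C,F} → run F
t=3: ready={C,F} → run F
t=4: ready={C,F,G} → run G
t=5: ready={C,F,G} → run G
t=6: ready={C,F,G} → run G
t=7: ready={C,F,G,H} → run G
t=8: ready={C,F,G,H} → run G
t=9: ready={C,F,G,H} → run G
t=10: ready={C,F,H} → run H
t=11: ready={C,F,H} → run H
t=12: ready={C,F} → run F
t=13: ready={C,F} → run F
t=14: ready={C} → run C
t=15: ready={C} → run C
t=16: ready={C} → run C
t=17: ready={C} → run C
t=18: ready={C} → run C
t=19: ready={C} → run C
t=20: (idle)
t=21: (idle)
t=22: (idle)
t=23: (idle)
t=24: (idle)
t=25: (idle)
t=26: (idle)

completion order = G, H, F, C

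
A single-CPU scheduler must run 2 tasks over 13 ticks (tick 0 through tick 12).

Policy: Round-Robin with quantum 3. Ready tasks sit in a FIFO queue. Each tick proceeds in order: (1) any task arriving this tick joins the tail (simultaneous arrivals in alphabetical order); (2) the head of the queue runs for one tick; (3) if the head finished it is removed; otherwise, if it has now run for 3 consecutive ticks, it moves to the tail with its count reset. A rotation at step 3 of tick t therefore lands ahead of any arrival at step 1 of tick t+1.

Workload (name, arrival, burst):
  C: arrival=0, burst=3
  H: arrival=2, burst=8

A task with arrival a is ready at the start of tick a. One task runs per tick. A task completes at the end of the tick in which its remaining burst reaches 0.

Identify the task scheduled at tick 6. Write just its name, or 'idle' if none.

t=0: queue=[C] q_used=0 → run C
t=1: queue=[C] q_used=1 → run C
t=2: queue=[C,H] q_used=2 → run C
t=3: queue=[H] q_used=0 → run H
t=4: queue=[H] q_used=1 → run H
t=5: queue=[H] q_used=2 → run H
t=6: queue=[H] q_used=0 → run H
t=7: queue=[H] q_used=1 → run H
t=8: queue=[H] q_used=2 → run H
t=9: queue=[H] q_used=0 → run H
t=10: queue=[H] q_used=1 → run H
t=11: (idle)
t=12: (idle)

running at tick 6 = H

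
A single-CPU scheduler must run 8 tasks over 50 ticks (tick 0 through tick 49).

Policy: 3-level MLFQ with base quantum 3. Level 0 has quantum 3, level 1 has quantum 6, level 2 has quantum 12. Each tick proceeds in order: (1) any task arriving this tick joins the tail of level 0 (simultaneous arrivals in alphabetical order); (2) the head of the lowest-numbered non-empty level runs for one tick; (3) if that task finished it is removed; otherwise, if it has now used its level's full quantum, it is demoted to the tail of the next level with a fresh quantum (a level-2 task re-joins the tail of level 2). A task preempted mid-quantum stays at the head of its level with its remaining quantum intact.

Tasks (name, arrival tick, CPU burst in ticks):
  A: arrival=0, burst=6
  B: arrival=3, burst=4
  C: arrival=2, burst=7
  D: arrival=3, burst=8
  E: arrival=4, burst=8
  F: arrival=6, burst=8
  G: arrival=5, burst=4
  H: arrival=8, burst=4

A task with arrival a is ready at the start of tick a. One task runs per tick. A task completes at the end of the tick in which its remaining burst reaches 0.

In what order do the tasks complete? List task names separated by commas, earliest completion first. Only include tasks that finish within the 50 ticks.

completion order = A, C, B, D, E, G, F, H

t=0: L0/L1/L2 = A/-/- → run A
t=1: L0/L1/L2 = A/-/- → run A
t=2: L0/L1/L2 = AC/-/- → run A
t=3: L0/L1/L2 = CBD/A/- → run C
t=4: L0/L1/L2 = CBDE/A/- → run C
t=5: L0/L1/L2 = CBDEG/A/- → run C
t=6: L0/L1/L2 = BDEGF/AC/- → run B
t=7: L0/L1/L2 = BDEGF/AC/- → run B
t=8: L0/L1/L2 = BDEGFH/AC/- → run B
t=9: L0/L1/L2 = DEGFH/ACB/- → run D
t=10: L0/L1/L2 = DEGFH/ACB/- → run D
t=11: L0/L1/L2 = DEGFH/ACB/- → run D
t=12: L0/L1/L2 = EGFH/ACBD/- → run E
t=13: L0/L1/L2 = EGFH/ACBD/- → run E
t=14: L0/L1/L2 = EGFH/ACBD/- → run E
t=15: L0/L1/L2 = GFH/ACBDE/- → run G
t=16: L0/L1/L2 = GFH/ACBDE/- → run G
t=17: L0/L1/L2 = GFH/ACBDE/- → run G
t=18: L0/L1/L2 = FH/ACBDEG/- → run F
t=19: L0/L1/L2 = FH/ACBDEG/- → run F
t=20: L0/L1/L2 = FH/ACBDEG/- → run F
t=21: L0/L1/L2 = H/ACBDEGF/- → run H
t=22: L0/L1/L2 = H/ACBDEGF/- → run H
t=23: L0/L1/L2 = H/ACBDEGF/- → run H
t=24: L0/L1/L2 = -/ACBDEGFH/- → run A
t=25: L0/L1/L2 = -/ACBDEGFH/- → run A
t=26: L0/L1/L2 = -/ACBDEGFH/- → run A
t=27: L0/L1/L2 = -/CBDEGFH/- → run C
t=28: L0/L1/L2 = -/CBDEGFH/- → run C
t=29: L0/L1/L2 = -/CBDEGFH/- → run C
t=30: L0/L1/L2 = -/CBDEGFH/- → run C
t=31: L0/L1/L2 = -/BDEGFH/- → run B
t=32: L0/L1/L2 = -/DEGFH/- → run D
t=33: L0/L1/L2 = -/DEGFH/- → run D
t=34: L0/L1/L2 = -/DEGFH/- → run D
t=35: L0/L1/L2 = -/DEGFH/- → run D
t=36: L0/L1/L2 = -/DEGFH/- → run D
t=37: L0/L1/L2 = -/EGFH/- → run E
t=38: L0/L1/L2 = -/EGFH/- → run E
t=39: L0/L1/L2 = -/EGFH/- → run E
t=40: L0/L1/L2 = -/EGFH/- → run E
t=41: L0/L1/L2 = -/EGFH/- → run E
t=42: L0/L1/L2 = -/GFH/- → run G
t=43: L0/L1/L2 = -/FH/- → run F
t=44: L0/L1/L2 = -/FH/- → run F
t=45: L0/L1/L2 = -/FH/- → run F
t=46: L0/L1/L2 = -/FH/- → run F
t=47: L0/L1/L2 = -/FH/- → run F
t=48: L0/L1/L2 = -/H/- → run H
t=49: (idle)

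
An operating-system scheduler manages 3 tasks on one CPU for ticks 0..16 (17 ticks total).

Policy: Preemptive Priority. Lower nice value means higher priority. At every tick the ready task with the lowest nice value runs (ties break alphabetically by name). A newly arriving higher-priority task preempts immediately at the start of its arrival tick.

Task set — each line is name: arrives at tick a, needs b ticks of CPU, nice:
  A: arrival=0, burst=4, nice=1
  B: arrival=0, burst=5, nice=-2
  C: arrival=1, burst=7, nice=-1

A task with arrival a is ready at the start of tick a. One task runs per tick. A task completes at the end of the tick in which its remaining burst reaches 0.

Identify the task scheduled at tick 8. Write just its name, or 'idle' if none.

t=0: ready={A,B} → run B
t=1: ready={A,B,C} → run B
t=2: ready={A,B,C} → run B
t=3: ready={A,B,C} → run B
t=4: ready={A,B,C} → run B
t=5: ready={A,C} → run C
t=6: ready={A,C} → run C
t=7: ready={A,C} → run C
t=8: ready={A,C} → run C
t=9: ready={A,C} → run C
t=10: ready={A,C} → run C
t=11: ready={A,C} → run C
t=12: ready={A} → run A
t=13: ready={A} → run A
t=14: ready={A} → run A
t=15: ready={A} → run A
t=16: (idle)

running at tick 8 = C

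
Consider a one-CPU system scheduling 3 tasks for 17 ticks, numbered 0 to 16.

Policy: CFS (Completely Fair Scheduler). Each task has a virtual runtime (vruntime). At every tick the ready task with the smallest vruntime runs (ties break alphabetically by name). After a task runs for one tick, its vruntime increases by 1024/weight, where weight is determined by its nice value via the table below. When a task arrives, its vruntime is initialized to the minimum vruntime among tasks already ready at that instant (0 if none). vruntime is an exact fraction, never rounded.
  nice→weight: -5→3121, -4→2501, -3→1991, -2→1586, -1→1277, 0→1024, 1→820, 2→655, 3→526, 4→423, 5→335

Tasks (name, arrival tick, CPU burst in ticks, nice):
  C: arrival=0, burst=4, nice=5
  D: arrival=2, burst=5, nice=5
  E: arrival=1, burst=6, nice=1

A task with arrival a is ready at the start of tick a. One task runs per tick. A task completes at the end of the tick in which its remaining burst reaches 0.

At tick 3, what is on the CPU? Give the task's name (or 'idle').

running at tick 3 = E

t=0: vr[C=0] → run C
t=1: vr[C=1024/335 E=1024/335] → run C
t=2: vr[C=2048/335 D=1024/335 E=1024/335] → run D
t=3: vr[C=2048/335 D=2048/335 E=1024/335] → run E
t=4: vr[C=2048/335 D=2048/335 E=59136/13735] → run E
t=5: vr[C=2048/335 D=2048/335 E=76288/13735] → run E
t=6: vr[C=2048/335 D=2048/335 E=18688/2747] → run C
t=7: vr[C=3072/335 D=2048/335 E=18688/2747] → run D
t=8: vr[C=3072/335 D=3072/335 E=18688/2747] → run E
t=9: vr[C=3072/335 D=3072/335 E=110592/13735] → run E
t=10: vr[C=3072/335 D=3072/335 E=127744/13735] → run C
t=11: vr[D=3072/335 E=127744/13735] → run D
t=12: vr[D=4096/335 E=127744/13735] → run E
t=13: vr[D=4096/335] → run D
t=14: vr[D=1024/67] → run D
t=15: (idle)
t=16: (idle)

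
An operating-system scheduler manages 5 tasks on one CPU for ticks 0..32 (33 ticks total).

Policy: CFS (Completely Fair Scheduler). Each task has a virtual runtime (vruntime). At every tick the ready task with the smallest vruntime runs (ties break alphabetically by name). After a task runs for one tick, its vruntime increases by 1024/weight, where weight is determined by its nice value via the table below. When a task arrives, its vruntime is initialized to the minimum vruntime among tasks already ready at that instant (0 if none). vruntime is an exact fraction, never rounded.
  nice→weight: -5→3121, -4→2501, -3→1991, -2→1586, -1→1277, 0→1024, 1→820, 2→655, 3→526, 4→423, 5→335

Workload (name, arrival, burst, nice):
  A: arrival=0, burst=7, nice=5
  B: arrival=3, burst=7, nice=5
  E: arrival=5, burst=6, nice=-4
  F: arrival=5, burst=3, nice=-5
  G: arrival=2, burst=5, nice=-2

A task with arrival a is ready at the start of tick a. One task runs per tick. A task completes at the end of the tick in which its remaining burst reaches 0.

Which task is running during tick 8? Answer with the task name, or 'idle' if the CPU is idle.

running at tick 8 = F

t=0: vr[A=0] → run A
t=1: vr[A=1024/335] → run A
t=2: vr[A=2048/335 G=2048/335] → run A
t=3: vr[A=3072/335 B=2048/335 G=2048/335] → run B
t=4: vr[A=3072/335 B=3072/335 G=2048/335] → run G
t=5: vr[A=3072/335 B=3072/335 E=1795584/265655 F=1795584/265655 G=1795584/265655] → run E
t=6: vr[A=3072/335 B=3072/335 E=78078464/10891855 F=1795584/265655 G=1795584/265655] → run F
t=7: vr[A=3072/335 B=3072/335 E=78078464/10891855 F=5876048384/829109255 G=1795584/265655] → run G
t=8: vr[A=3072/335 B=3072/335 E=78078464/10891855 F=5876048384/829109255 G=1967104/265655] → run F
t=9: vr[A=3072/335 B=3072/335 E=78078464/10891855 F=6148079104/829109255 G=1967104/265655] → run E
t=10: vr[A=3072/335 B=3072/335 E=82537984/10891855 F=6148079104/829109255 G=1967104/265655] → run G
t=11: vr[A=3072/335 B=3072/335 E=82537984/10891855 F=6148079104/829109255 G=2138624/265655] → run F
t=12: vr[A=3072/335 B=3072/335 E=82537984/10891855 G=2138624/265655] → run E
t=13: vr[A=3072/335 B=3072/335 E=86997504/10891855 G=2138624/265655] → run E
t=14: vr[A=3072/335 B=3072/335 E=91457024/10891855 G=2138624/265655] → run G
t=15: vr[A=3072/335 B=3072/335 E=91457024/10891855 G=2310144/265655] → run E
t=16: vr[A=3072/335 B=3072/335 E=95916544/10891855 G=2310144/265655] → run G
t=17: vr[A=3072/335 B=3072/335 E=95916544/10891855] → run E
t=18: vr[A=3072/335 B=3072/335] → run A
t=19: vr[A=4096/335 B=3072/335] → run B
t=20: vr[A=4096/335 B=4096/335] → run A
t=21: vr[A=1024/67 B=4096/335] → run B
t=22: vr[A=1024/67 B=1024/67] → run A
t=23: vr[A=6144/335 B=1024/67] → run B
t=24: vr[A=6144/335 B=6144/335] → run A
t=25: vr[B=6144/335] → run B
t=26: vr[B=7168/335] → run B
t=27: vr[B=8192/335] → run B
t=28: (idle)
t=29: (idle)
t=30: (idle)
t=31: (idle)
t=32: (idle)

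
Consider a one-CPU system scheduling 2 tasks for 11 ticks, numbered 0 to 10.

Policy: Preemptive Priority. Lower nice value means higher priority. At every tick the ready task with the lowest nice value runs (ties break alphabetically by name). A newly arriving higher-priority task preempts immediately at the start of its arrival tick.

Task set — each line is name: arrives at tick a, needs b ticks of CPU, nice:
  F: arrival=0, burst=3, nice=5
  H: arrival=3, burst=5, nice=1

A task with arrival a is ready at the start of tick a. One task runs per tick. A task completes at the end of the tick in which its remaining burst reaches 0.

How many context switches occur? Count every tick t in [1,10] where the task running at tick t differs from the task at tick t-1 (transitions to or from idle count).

context switches = 2

t=0: ready={F} → run F
t=1: ready={F} → run F
t=2: ready={F} → run F
t=3: ready={H} → run H
t=4: ready={H} → run H
t=5: ready={H} → run H
t=6: ready={H} → run H
t=7: ready={H} → run H
t=8: (idle)
t=9: (idle)
t=10: (idle)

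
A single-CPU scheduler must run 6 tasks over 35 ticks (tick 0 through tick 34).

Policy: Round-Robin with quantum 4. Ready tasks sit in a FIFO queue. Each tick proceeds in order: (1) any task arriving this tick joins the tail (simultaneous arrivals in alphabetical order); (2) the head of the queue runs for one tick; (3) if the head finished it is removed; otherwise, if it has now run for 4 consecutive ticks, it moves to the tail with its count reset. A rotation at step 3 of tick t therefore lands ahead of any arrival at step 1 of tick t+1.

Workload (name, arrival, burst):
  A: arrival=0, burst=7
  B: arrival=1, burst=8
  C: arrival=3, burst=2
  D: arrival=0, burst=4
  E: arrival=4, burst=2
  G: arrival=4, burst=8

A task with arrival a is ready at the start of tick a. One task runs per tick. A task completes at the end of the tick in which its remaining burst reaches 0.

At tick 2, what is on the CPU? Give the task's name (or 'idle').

running at tick 2 = A

t=0: queue=[A,D] q_used=0 → run A
t=1: queue=[A,D,B] q_used=1 → run A
t=2: queue=[A,D,B] q_used=2 → run A
t=3: queue=[A,D,B,C] q_used=3 → run A
t=4: queue=[D,B,C,A,E,G] q_used=0 → run D
t=5: queue=[D,B,C,A,E,G] q_used=1 → run D
t=6: queue=[D,B,C,A,E,G] q_used=2 → run D
t=7: queue=[D,B,C,A,E,G] q_used=3 → run D
t=8: queue=[B,C,A,E,G] q_used=0 → run B
t=9: queue=[B,C,A,E,G] q_used=1 → run B
t=10: queue=[B,C,A,E,G] q_used=2 → run B
t=11: queue=[B,C,A,E,G] q_used=3 → run B
t=12: queue=[C,A,E,G,B] q_used=0 → run C
t=13: queue=[C,A,E,G,B] q_used=1 → run C
t=14: queue=[A,E,G,B] q_used=0 → run A
t=15: queue=[A,E,G,B] q_used=1 → run A
t=16: queue=[A,E,G,B] q_used=2 → run A
t=17: queue=[E,G,B] q_used=0 → run E
t=18: queue=[E,G,B] q_used=1 → run E
t=19: queue=[G,B] q_used=0 → run G
t=20: queue=[G,B] q_used=1 → run G
t=21: queue=[G,B] q_used=2 → run G
t=22: queue=[G,B] q_used=3 → run G
t=23: queue=[B,G] q_used=0 → run B
t=24: queue=[B,G] q_used=1 → run B
t=25: queue=[B,G] q_used=2 → run B
t=26: queue=[B,G] q_used=3 → run B
t=27: queue=[G] q_used=0 → run G
t=28: queue=[G] q_used=1 → run G
t=29: queue=[G] q_used=2 → run G
t=30: queue=[G] q_used=3 → run G
t=31: (idle)
t=32: (idle)
t=33: (idle)
t=34: (idle)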